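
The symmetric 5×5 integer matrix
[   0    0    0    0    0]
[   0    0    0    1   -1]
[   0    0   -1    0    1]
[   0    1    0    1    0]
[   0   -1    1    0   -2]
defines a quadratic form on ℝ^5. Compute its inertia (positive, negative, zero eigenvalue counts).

step 0: pivot -1 → sign −
step 1: pivot 1 → sign +
step 2: pivot -1 → sign −
step 3: row/col 3 already zero → sign 0
step 4: row/col 4 already zero → sign 0
signature = (1, 2, 2)

Answer: (1, 2, 2)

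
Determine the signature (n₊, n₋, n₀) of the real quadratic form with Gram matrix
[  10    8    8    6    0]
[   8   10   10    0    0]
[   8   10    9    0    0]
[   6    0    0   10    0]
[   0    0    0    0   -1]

step 0: pivot 10 → sign +
step 1: pivot 18/5 → sign +
step 2: pivot -1 → sign −
step 3: pivot -1 → sign −
step 4: row/col 4 already zero → sign 0
signature = (2, 2, 1)

Answer: (2, 2, 1)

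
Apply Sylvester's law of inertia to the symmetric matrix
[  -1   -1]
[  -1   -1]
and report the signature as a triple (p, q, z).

step 0: pivot -1 → sign −
step 1: row/col 1 already zero → sign 0
signature = (0, 1, 1)

Answer: (0, 1, 1)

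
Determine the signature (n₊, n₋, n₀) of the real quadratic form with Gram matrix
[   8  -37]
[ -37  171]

Answer: (1, 1, 0)

Derivation:
step 0: pivot 8 → sign +
step 1: pivot -1/8 → sign −
signature = (1, 1, 0)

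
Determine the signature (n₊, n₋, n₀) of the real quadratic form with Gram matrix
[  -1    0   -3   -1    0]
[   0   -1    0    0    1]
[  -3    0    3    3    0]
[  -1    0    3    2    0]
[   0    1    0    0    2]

step 0: pivot -1 → sign −
step 1: pivot -1 → sign −
step 2: pivot 12 → sign +
step 3: pivot 3 → sign +
step 4: row/col 4 already zero → sign 0
signature = (2, 2, 1)

Answer: (2, 2, 1)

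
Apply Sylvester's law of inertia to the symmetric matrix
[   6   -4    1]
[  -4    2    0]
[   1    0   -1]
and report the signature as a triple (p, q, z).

Answer: (1, 2, 0)

Derivation:
step 0: pivot 6 → sign +
step 1: pivot -2/3 → sign −
step 2: pivot -1/2 → sign −
signature = (1, 2, 0)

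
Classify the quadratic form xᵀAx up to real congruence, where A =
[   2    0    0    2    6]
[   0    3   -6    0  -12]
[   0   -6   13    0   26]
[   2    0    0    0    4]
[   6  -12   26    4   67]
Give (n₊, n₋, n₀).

Answer: (3, 2, 0)

Derivation:
step 0: pivot 2 → sign +
step 1: pivot 3 → sign +
step 2: pivot 1 → sign +
step 3: pivot -2 → sign −
step 4: pivot -1 → sign −
signature = (3, 2, 0)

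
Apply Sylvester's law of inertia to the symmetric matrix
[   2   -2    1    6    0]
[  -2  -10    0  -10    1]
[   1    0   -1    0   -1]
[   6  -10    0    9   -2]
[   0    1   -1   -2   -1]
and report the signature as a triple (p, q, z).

step 0: pivot 2 → sign +
step 1: pivot -12 → sign −
step 2: pivot -17/12 → sign −
step 3: pivot 3/17 → sign +
step 4: pivot -1/2 → sign −
signature = (2, 3, 0)

Answer: (2, 3, 0)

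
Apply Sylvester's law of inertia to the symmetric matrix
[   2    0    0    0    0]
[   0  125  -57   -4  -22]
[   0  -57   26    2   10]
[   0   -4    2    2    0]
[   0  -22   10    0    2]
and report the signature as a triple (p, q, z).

Answer: (3, 2, 0)

Derivation:
step 0: pivot 2 → sign +
step 1: pivot 125 → sign +
step 2: pivot 1/125 → sign +
step 3: pivot -2 → sign −
step 4: pivot -2 → sign −
signature = (3, 2, 0)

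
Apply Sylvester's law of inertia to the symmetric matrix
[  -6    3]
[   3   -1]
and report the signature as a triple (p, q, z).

Answer: (1, 1, 0)

Derivation:
step 0: pivot -6 → sign −
step 1: pivot 1/2 → sign +
signature = (1, 1, 0)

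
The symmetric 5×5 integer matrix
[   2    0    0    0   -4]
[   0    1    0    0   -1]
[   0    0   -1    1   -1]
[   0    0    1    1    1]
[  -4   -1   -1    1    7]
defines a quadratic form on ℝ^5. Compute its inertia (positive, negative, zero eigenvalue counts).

step 0: pivot 2 → sign +
step 1: pivot 1 → sign +
step 2: pivot -1 → sign −
step 3: pivot 2 → sign +
step 4: pivot -1 → sign −
signature = (3, 2, 0)

Answer: (3, 2, 0)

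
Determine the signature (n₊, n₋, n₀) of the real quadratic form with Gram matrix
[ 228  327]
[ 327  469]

Answer: (2, 0, 0)

Derivation:
step 0: pivot 228 → sign +
step 1: pivot 1/76 → sign +
signature = (2, 0, 0)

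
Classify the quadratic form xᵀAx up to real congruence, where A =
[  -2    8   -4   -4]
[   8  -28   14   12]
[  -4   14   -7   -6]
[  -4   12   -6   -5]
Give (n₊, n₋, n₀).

Answer: (1, 2, 1)

Derivation:
step 0: pivot -2 → sign −
step 1: pivot 4 → sign +
step 2: pivot -1 → sign −
step 3: row/col 3 already zero → sign 0
signature = (1, 2, 1)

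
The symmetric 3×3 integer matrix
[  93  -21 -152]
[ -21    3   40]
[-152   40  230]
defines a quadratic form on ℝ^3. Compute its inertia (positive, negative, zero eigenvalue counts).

step 0: pivot 93 → sign +
step 1: pivot -54/31 → sign −
step 2: pivot 2/27 → sign +
signature = (2, 1, 0)

Answer: (2, 1, 0)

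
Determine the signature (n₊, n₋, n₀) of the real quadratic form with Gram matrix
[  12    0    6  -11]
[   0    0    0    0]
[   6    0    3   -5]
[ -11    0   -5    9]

Answer: (2, 1, 1)

Derivation:
step 0: pivot 12 → sign +
step 1: pivot -13/12 → sign −
step 2: pivot 3/13 → sign +
step 3: row/col 3 already zero → sign 0
signature = (2, 1, 1)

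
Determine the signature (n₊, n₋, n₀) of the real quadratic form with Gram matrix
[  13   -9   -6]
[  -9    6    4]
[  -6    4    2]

Answer: (1, 2, 0)

Derivation:
step 0: pivot 13 → sign +
step 1: pivot -3/13 → sign −
step 2: pivot -2/3 → sign −
signature = (1, 2, 0)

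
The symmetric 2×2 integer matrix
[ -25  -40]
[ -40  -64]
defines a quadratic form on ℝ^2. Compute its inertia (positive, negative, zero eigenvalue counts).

step 0: pivot -25 → sign −
step 1: row/col 1 already zero → sign 0
signature = (0, 1, 1)

Answer: (0, 1, 1)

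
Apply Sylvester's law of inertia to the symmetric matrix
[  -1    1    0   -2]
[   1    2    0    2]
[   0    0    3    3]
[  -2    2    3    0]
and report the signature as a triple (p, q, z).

step 0: pivot -1 → sign −
step 1: pivot 3 → sign +
step 2: pivot 3 → sign +
step 3: pivot 1 → sign +
signature = (3, 1, 0)

Answer: (3, 1, 0)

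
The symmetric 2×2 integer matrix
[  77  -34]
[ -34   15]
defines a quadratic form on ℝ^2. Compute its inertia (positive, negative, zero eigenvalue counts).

Answer: (1, 1, 0)

Derivation:
step 0: pivot 77 → sign +
step 1: pivot -1/77 → sign −
signature = (1, 1, 0)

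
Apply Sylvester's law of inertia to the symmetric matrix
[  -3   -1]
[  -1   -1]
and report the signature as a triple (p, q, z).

Answer: (0, 2, 0)

Derivation:
step 0: pivot -3 → sign −
step 1: pivot -2/3 → sign −
signature = (0, 2, 0)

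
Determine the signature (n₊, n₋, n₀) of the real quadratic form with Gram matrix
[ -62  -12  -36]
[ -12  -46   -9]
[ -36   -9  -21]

Answer: (0, 3, 0)

Derivation:
step 0: pivot -62 → sign −
step 1: pivot -1354/31 → sign −
step 2: pivot -3/1354 → sign −
signature = (0, 3, 0)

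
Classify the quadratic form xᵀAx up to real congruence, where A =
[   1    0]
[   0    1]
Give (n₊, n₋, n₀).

Answer: (2, 0, 0)

Derivation:
step 0: pivot 1 → sign +
step 1: pivot 1 → sign +
signature = (2, 0, 0)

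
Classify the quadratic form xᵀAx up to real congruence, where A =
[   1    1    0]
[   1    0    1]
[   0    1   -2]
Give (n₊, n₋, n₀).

step 0: pivot 1 → sign +
step 1: pivot -1 → sign −
step 2: pivot -1 → sign −
signature = (1, 2, 0)

Answer: (1, 2, 0)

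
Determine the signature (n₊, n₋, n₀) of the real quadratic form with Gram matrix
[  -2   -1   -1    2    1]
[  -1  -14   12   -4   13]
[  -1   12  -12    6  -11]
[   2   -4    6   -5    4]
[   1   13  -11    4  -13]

step 0: pivot -2 → sign −
step 1: pivot -27/2 → sign −
step 2: pivot 2/27 → sign +
step 3: pivot -3 → sign −
step 4: pivot -1 → sign −
signature = (1, 4, 0)

Answer: (1, 4, 0)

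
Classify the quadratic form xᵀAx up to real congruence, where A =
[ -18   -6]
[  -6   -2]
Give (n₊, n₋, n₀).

Answer: (0, 1, 1)

Derivation:
step 0: pivot -18 → sign −
step 1: row/col 1 already zero → sign 0
signature = (0, 1, 1)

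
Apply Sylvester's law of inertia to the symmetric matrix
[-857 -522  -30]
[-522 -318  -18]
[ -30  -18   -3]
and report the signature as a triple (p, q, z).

Answer: (0, 3, 0)

Derivation:
step 0: pivot -857 → sign −
step 1: pivot -42/857 → sign −
step 2: pivot -3/7 → sign −
signature = (0, 3, 0)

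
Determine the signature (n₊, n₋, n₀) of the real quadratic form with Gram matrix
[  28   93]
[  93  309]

Answer: (2, 0, 0)

Derivation:
step 0: pivot 28 → sign +
step 1: pivot 3/28 → sign +
signature = (2, 0, 0)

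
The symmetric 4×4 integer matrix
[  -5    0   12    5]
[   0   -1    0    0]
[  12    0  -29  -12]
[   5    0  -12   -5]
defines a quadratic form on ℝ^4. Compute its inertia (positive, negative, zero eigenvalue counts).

step 0: pivot -5 → sign −
step 1: pivot -1 → sign −
step 2: pivot -1/5 → sign −
step 3: row/col 3 already zero → sign 0
signature = (0, 3, 1)

Answer: (0, 3, 1)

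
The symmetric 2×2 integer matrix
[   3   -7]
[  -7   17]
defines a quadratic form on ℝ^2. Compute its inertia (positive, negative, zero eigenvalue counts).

Answer: (2, 0, 0)

Derivation:
step 0: pivot 3 → sign +
step 1: pivot 2/3 → sign +
signature = (2, 0, 0)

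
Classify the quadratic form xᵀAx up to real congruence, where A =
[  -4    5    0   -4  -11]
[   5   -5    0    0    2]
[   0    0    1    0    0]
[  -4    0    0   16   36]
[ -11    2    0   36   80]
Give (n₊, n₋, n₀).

Answer: (2, 2, 1)

Derivation:
step 0: pivot -4 → sign −
step 1: pivot 5/4 → sign +
step 2: pivot 1 → sign +
step 3: pivot -1/5 → sign −
step 4: row/col 4 already zero → sign 0
signature = (2, 2, 1)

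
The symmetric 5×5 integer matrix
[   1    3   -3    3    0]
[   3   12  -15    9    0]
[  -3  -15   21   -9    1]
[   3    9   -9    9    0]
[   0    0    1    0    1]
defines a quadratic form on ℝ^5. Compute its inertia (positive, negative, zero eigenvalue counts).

step 0: pivot 1 → sign +
step 1: pivot 3 → sign +
step 2: pivot 1 → sign +
step 3: pivot -1 → sign −
step 4: row/col 4 already zero → sign 0
signature = (3, 1, 1)

Answer: (3, 1, 1)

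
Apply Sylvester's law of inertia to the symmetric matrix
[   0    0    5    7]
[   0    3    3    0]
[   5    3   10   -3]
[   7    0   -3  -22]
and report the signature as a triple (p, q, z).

Answer: (3, 1, 0)

Derivation:
step 0: pivot 3 → sign +
step 1: pivot 7 → sign +
step 2: pivot -25/7 → sign −
step 3: pivot 3/25 → sign +
signature = (3, 1, 0)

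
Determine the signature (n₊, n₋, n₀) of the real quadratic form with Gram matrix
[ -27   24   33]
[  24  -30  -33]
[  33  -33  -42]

Answer: (0, 3, 0)

Derivation:
step 0: pivot -27 → sign −
step 1: pivot -26/3 → sign −
step 2: pivot -3/26 → sign −
signature = (0, 3, 0)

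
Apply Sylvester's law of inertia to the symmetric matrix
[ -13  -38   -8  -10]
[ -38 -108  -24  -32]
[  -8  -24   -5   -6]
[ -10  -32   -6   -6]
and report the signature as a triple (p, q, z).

Answer: (1, 2, 1)

Derivation:
step 0: pivot -13 → sign −
step 1: pivot 40/13 → sign +
step 2: pivot -1/5 → sign −
step 3: row/col 3 already zero → sign 0
signature = (1, 2, 1)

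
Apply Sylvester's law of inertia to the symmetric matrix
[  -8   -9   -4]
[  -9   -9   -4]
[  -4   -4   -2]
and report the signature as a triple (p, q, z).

Answer: (1, 2, 0)

Derivation:
step 0: pivot -8 → sign −
step 1: pivot 9/8 → sign +
step 2: pivot -2/9 → sign −
signature = (1, 2, 0)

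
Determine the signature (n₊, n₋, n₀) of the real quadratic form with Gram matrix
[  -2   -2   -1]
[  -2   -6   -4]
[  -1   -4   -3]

step 0: pivot -2 → sign −
step 1: pivot -4 → sign −
step 2: pivot -1/4 → sign −
signature = (0, 3, 0)

Answer: (0, 3, 0)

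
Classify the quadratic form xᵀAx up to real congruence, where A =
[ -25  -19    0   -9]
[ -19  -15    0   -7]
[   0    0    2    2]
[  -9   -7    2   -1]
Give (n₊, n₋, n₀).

Answer: (2, 2, 0)

Derivation:
step 0: pivot -25 → sign −
step 1: pivot -14/25 → sign −
step 2: pivot 2 → sign +
step 3: pivot 2/7 → sign +
signature = (2, 2, 0)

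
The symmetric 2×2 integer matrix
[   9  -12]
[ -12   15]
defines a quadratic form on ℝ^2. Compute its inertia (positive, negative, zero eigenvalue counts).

Answer: (1, 1, 0)

Derivation:
step 0: pivot 9 → sign +
step 1: pivot -1 → sign −
signature = (1, 1, 0)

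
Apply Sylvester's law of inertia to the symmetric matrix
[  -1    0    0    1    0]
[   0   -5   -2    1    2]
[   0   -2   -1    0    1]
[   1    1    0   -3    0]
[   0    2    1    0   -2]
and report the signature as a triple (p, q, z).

step 0: pivot -1 → sign −
step 1: pivot -5 → sign −
step 2: pivot -1/5 → sign −
step 3: pivot -1 → sign −
step 4: pivot -1 → sign −
signature = (0, 5, 0)

Answer: (0, 5, 0)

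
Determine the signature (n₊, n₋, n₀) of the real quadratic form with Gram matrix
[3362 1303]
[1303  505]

step 0: pivot 3362 → sign +
step 1: pivot 1/3362 → sign +
signature = (2, 0, 0)

Answer: (2, 0, 0)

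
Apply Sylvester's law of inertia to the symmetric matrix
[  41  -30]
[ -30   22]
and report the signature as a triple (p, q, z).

step 0: pivot 41 → sign +
step 1: pivot 2/41 → sign +
signature = (2, 0, 0)

Answer: (2, 0, 0)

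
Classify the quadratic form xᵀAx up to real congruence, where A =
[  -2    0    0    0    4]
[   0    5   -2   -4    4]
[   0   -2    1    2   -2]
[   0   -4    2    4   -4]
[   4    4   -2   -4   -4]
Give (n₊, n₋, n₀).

step 0: pivot -2 → sign −
step 1: pivot 5 → sign +
step 2: pivot 1/5 → sign +
step 3: row/col 3 already zero → sign 0
step 4: row/col 4 already zero → sign 0
signature = (2, 1, 2)

Answer: (2, 1, 2)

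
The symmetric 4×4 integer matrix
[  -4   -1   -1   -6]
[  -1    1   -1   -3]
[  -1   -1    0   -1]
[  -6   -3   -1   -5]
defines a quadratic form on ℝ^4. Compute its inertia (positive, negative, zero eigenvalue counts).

step 0: pivot -4 → sign −
step 1: pivot 5/4 → sign +
step 2: pivot -1/5 → sign −
step 3: pivot 3 → sign +
signature = (2, 2, 0)

Answer: (2, 2, 0)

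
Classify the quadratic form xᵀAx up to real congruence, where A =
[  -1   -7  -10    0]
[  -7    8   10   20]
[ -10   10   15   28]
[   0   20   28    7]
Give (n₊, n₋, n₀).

Answer: (2, 2, 0)

Derivation:
step 0: pivot -1 → sign −
step 1: pivot 57 → sign +
step 2: pivot 155/57 → sign +
step 3: pivot -3/155 → sign −
signature = (2, 2, 0)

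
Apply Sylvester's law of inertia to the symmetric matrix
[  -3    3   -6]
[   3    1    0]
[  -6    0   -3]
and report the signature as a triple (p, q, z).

step 0: pivot -3 → sign −
step 1: pivot 4 → sign +
step 2: row/col 2 already zero → sign 0
signature = (1, 1, 1)

Answer: (1, 1, 1)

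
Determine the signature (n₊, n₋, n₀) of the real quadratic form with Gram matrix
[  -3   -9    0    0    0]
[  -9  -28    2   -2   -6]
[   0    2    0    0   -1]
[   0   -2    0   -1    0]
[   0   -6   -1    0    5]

step 0: pivot -3 → sign −
step 1: pivot -1 → sign −
step 2: pivot 4 → sign +
step 3: pivot -1 → sign −
step 4: pivot -1/4 → sign −
signature = (1, 4, 0)

Answer: (1, 4, 0)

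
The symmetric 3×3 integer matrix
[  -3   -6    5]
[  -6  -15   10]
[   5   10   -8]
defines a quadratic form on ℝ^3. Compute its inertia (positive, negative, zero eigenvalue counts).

step 0: pivot -3 → sign −
step 1: pivot -3 → sign −
step 2: pivot 1/3 → sign +
signature = (1, 2, 0)

Answer: (1, 2, 0)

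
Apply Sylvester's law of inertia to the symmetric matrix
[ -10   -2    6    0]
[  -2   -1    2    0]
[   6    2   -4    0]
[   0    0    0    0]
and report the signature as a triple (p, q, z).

step 0: pivot -10 → sign −
step 1: pivot -3/5 → sign −
step 2: pivot 2/3 → sign +
step 3: row/col 3 already zero → sign 0
signature = (1, 2, 1)

Answer: (1, 2, 1)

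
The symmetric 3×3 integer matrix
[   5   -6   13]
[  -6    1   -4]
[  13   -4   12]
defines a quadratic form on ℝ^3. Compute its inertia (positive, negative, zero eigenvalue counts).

step 0: pivot 5 → sign +
step 1: pivot -31/5 → sign −
step 2: pivot -3/31 → sign −
signature = (1, 2, 0)

Answer: (1, 2, 0)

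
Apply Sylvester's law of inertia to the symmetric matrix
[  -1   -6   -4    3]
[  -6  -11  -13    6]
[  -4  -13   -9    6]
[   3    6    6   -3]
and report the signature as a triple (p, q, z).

step 0: pivot -1 → sign −
step 1: pivot 25 → sign +
step 2: pivot 54/25 → sign +
step 3: row/col 3 already zero → sign 0
signature = (2, 1, 1)

Answer: (2, 1, 1)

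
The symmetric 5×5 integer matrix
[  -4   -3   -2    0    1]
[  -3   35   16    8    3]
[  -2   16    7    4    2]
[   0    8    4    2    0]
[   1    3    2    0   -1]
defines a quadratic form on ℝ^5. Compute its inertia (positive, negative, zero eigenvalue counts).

Answer: (2, 2, 1)

Derivation:
step 0: pivot -4 → sign −
step 1: pivot 149/4 → sign +
step 2: pivot -33/149 → sign −
step 3: pivot 6/11 → sign +
step 4: row/col 4 already zero → sign 0
signature = (2, 2, 1)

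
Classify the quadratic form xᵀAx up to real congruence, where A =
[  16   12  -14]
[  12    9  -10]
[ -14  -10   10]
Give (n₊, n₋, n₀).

step 0: pivot 16 → sign +
step 1: pivot -9/4 → sign −
step 2: pivot 1/9 → sign +
signature = (2, 1, 0)

Answer: (2, 1, 0)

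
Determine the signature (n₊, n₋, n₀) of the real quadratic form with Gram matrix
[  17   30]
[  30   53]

Answer: (2, 0, 0)

Derivation:
step 0: pivot 17 → sign +
step 1: pivot 1/17 → sign +
signature = (2, 0, 0)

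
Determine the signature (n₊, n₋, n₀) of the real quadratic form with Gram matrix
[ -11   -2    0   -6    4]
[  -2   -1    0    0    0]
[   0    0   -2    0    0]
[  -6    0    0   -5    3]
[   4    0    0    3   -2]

step 0: pivot -11 → sign −
step 1: pivot -7/11 → sign −
step 2: pivot -2 → sign −
step 3: pivot 1/7 → sign +
step 4: pivot -1 → sign −
signature = (1, 4, 0)

Answer: (1, 4, 0)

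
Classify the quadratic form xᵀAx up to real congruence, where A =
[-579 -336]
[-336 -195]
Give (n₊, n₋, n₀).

step 0: pivot -579 → sign −
step 1: pivot -3/193 → sign −
signature = (0, 2, 0)

Answer: (0, 2, 0)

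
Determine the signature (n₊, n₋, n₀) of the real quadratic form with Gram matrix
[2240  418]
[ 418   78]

step 0: pivot 2240 → sign +
step 1: pivot -1/560 → sign −
signature = (1, 1, 0)

Answer: (1, 1, 0)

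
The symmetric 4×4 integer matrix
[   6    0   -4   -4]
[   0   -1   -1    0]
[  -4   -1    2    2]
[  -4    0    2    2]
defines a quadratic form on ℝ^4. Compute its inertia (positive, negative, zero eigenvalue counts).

step 0: pivot 6 → sign +
step 1: pivot -1 → sign −
step 2: pivot 1/3 → sign +
step 3: pivot -2 → sign −
signature = (2, 2, 0)

Answer: (2, 2, 0)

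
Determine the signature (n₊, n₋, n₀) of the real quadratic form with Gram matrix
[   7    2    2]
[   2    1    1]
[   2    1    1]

Answer: (2, 0, 1)

Derivation:
step 0: pivot 7 → sign +
step 1: pivot 3/7 → sign +
step 2: row/col 2 already zero → sign 0
signature = (2, 0, 1)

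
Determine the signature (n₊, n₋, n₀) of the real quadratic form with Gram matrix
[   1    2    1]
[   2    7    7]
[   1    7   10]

step 0: pivot 1 → sign +
step 1: pivot 3 → sign +
step 2: pivot 2/3 → sign +
signature = (3, 0, 0)

Answer: (3, 0, 0)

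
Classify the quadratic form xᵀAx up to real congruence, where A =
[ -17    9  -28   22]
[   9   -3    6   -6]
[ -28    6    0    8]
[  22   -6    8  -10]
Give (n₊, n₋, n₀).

step 0: pivot -17 → sign −
step 1: pivot 30/17 → sign +
step 2: pivot 2 → sign +
step 3: pivot 2/5 → sign +
signature = (3, 1, 0)

Answer: (3, 1, 0)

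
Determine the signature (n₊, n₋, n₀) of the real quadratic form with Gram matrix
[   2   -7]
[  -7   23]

Answer: (1, 1, 0)

Derivation:
step 0: pivot 2 → sign +
step 1: pivot -3/2 → sign −
signature = (1, 1, 0)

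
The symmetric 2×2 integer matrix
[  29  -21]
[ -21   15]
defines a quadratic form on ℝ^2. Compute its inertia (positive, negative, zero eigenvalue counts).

step 0: pivot 29 → sign +
step 1: pivot -6/29 → sign −
signature = (1, 1, 0)

Answer: (1, 1, 0)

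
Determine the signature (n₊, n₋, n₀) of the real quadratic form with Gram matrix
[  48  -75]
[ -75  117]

Answer: (1, 1, 0)

Derivation:
step 0: pivot 48 → sign +
step 1: pivot -3/16 → sign −
signature = (1, 1, 0)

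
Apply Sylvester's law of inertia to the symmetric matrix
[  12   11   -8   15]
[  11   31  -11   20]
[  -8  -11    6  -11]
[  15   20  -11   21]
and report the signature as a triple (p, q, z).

step 0: pivot 12 → sign +
step 1: pivot 251/12 → sign +
step 2: pivot 6/251 → sign +
step 3: row/col 3 already zero → sign 0
signature = (3, 0, 1)

Answer: (3, 0, 1)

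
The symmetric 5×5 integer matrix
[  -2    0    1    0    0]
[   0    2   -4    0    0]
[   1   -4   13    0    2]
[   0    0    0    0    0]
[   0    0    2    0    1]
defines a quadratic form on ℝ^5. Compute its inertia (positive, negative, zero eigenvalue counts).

Answer: (3, 1, 1)

Derivation:
step 0: pivot -2 → sign −
step 1: pivot 2 → sign +
step 2: pivot 11/2 → sign +
step 3: pivot 3/11 → sign +
step 4: row/col 4 already zero → sign 0
signature = (3, 1, 1)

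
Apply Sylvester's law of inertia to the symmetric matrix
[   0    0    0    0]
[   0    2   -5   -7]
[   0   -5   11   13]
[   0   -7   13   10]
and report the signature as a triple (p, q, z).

Answer: (1, 2, 1)

Derivation:
step 0: pivot 2 → sign +
step 1: pivot -3/2 → sign −
step 2: pivot -1 → sign −
step 3: row/col 3 already zero → sign 0
signature = (1, 2, 1)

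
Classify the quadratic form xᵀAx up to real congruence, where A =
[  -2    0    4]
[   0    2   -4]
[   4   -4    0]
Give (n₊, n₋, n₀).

step 0: pivot -2 → sign −
step 1: pivot 2 → sign +
step 2: row/col 2 already zero → sign 0
signature = (1, 1, 1)

Answer: (1, 1, 1)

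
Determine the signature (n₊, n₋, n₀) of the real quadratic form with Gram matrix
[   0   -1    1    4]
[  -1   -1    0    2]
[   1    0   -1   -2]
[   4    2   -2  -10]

step 0: pivot -1 → sign −
step 1: pivot 1 → sign +
step 2: pivot -2 → sign −
step 3: pivot -2 → sign −
signature = (1, 3, 0)

Answer: (1, 3, 0)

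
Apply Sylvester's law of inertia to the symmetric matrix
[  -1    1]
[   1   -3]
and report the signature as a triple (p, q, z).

step 0: pivot -1 → sign −
step 1: pivot -2 → sign −
signature = (0, 2, 0)

Answer: (0, 2, 0)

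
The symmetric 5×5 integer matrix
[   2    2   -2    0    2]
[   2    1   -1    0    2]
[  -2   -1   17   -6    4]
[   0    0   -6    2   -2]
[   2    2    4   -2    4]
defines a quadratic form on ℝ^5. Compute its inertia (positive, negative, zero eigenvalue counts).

step 0: pivot 2 → sign +
step 1: pivot -1 → sign −
step 2: pivot 16 → sign +
step 3: pivot -1/4 → sign −
step 4: row/col 4 already zero → sign 0
signature = (2, 2, 1)

Answer: (2, 2, 1)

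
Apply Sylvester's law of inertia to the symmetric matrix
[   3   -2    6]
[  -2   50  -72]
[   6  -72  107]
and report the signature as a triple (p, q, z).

step 0: pivot 3 → sign +
step 1: pivot 146/3 → sign +
step 2: pivot -1/73 → sign −
signature = (2, 1, 0)

Answer: (2, 1, 0)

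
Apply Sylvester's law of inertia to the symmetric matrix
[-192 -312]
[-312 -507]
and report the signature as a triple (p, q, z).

Answer: (0, 1, 1)

Derivation:
step 0: pivot -192 → sign −
step 1: row/col 1 already zero → sign 0
signature = (0, 1, 1)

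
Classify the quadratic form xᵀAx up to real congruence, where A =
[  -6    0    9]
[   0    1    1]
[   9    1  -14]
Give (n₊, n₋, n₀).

step 0: pivot -6 → sign −
step 1: pivot 1 → sign +
step 2: pivot -3/2 → sign −
signature = (1, 2, 0)

Answer: (1, 2, 0)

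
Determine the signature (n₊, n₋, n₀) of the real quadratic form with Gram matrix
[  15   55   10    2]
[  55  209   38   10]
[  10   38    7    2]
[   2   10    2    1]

step 0: pivot 15 → sign +
step 1: pivot 22/3 → sign +
step 2: pivot 1/11 → sign +
step 3: pivot -3/5 → sign −
signature = (3, 1, 0)

Answer: (3, 1, 0)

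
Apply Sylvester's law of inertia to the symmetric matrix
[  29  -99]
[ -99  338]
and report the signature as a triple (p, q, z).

Answer: (2, 0, 0)

Derivation:
step 0: pivot 29 → sign +
step 1: pivot 1/29 → sign +
signature = (2, 0, 0)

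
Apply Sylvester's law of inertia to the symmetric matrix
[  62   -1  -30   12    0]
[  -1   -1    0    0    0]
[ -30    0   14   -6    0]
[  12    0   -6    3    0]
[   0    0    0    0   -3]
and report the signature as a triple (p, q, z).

Answer: (2, 3, 0)

Derivation:
step 0: pivot 62 → sign +
step 1: pivot -63/62 → sign −
step 2: pivot -2/7 → sign −
step 3: pivot 1 → sign +
step 4: pivot -3 → sign −
signature = (2, 3, 0)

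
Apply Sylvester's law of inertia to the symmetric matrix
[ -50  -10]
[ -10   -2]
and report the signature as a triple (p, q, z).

Answer: (0, 1, 1)

Derivation:
step 0: pivot -50 → sign −
step 1: row/col 1 already zero → sign 0
signature = (0, 1, 1)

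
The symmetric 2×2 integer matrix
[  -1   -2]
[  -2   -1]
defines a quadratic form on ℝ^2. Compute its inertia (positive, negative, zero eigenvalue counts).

step 0: pivot -1 → sign −
step 1: pivot 3 → sign +
signature = (1, 1, 0)

Answer: (1, 1, 0)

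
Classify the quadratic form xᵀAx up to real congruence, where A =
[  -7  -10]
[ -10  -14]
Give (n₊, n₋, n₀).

Answer: (1, 1, 0)

Derivation:
step 0: pivot -7 → sign −
step 1: pivot 2/7 → sign +
signature = (1, 1, 0)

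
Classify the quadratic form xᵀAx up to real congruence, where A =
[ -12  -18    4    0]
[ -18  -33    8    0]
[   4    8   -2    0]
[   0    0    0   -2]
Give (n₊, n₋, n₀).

step 0: pivot -12 → sign −
step 1: pivot -6 → sign −
step 2: pivot -2 → sign −
step 3: row/col 3 already zero → sign 0
signature = (0, 3, 1)

Answer: (0, 3, 1)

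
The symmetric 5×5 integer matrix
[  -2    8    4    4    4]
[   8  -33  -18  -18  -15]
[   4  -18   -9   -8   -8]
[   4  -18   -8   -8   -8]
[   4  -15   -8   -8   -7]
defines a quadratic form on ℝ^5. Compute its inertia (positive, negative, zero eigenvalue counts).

Answer: (2, 3, 0)

Derivation:
step 0: pivot -2 → sign −
step 1: pivot -1 → sign −
step 2: pivot 3 → sign +
step 3: pivot -4/3 → sign −
step 4: pivot 1 → sign +
signature = (2, 3, 0)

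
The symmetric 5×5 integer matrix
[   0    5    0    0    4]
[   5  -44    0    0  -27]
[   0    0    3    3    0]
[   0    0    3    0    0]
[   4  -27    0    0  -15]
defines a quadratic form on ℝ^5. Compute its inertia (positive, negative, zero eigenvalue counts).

Answer: (3, 2, 0)

Derivation:
step 0: pivot -44 → sign −
step 1: pivot 25/44 → sign +
step 2: pivot 3 → sign +
step 3: pivot -3 → sign −
step 4: pivot 1/25 → sign +
signature = (3, 2, 0)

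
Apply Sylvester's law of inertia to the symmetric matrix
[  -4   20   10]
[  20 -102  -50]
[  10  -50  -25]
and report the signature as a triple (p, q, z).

step 0: pivot -4 → sign −
step 1: pivot -2 → sign −
step 2: row/col 2 already zero → sign 0
signature = (0, 2, 1)

Answer: (0, 2, 1)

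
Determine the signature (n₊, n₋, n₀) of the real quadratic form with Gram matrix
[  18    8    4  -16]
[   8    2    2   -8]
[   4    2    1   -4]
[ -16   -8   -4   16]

step 0: pivot 18 → sign +
step 1: pivot -14/9 → sign −
step 2: pivot 1/7 → sign +
step 3: row/col 3 already zero → sign 0
signature = (2, 1, 1)

Answer: (2, 1, 1)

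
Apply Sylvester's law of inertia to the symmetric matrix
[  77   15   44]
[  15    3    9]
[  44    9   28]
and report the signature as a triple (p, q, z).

Answer: (3, 0, 0)

Derivation:
step 0: pivot 77 → sign +
step 1: pivot 6/77 → sign +
step 2: pivot 1/2 → sign +
signature = (3, 0, 0)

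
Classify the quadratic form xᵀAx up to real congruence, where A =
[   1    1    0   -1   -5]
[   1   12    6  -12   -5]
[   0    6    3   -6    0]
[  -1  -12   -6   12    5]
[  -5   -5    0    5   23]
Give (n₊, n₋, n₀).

step 0: pivot 1 → sign +
step 1: pivot 11 → sign +
step 2: pivot -3/11 → sign −
step 3: pivot -2 → sign −
step 4: row/col 4 already zero → sign 0
signature = (2, 2, 1)

Answer: (2, 2, 1)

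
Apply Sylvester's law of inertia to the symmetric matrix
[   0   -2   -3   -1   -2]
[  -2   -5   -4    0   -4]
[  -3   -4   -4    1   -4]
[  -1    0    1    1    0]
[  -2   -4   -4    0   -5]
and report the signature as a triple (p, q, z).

step 0: pivot -5 → sign −
step 1: pivot 4/5 → sign +
step 2: pivot -13/4 → sign −
step 3: pivot -1/13 → sign −
step 4: pivot -1 → sign −
signature = (1, 4, 0)

Answer: (1, 4, 0)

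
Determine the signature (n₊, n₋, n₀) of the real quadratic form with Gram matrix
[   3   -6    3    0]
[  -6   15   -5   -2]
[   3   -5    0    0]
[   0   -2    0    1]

Answer: (2, 2, 0)

Derivation:
step 0: pivot 3 → sign +
step 1: pivot 3 → sign +
step 2: pivot -10/3 → sign −
step 3: pivot -1/5 → sign −
signature = (2, 2, 0)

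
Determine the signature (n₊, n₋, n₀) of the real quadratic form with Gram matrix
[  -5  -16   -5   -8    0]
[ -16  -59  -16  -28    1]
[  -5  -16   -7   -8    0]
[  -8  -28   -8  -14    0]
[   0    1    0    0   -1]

Answer: (0, 5, 0)

Derivation:
step 0: pivot -5 → sign −
step 1: pivot -39/5 → sign −
step 2: pivot -2 → sign −
step 3: pivot -6/13 → sign −
step 4: pivot -2/3 → sign −
signature = (0, 5, 0)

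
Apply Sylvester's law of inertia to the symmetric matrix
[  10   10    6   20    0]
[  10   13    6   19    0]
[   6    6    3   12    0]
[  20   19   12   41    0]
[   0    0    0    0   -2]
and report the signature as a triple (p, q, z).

Answer: (3, 2, 0)

Derivation:
step 0: pivot 10 → sign +
step 1: pivot 3 → sign +
step 2: pivot -3/5 → sign −
step 3: pivot 2/3 → sign +
step 4: pivot -2 → sign −
signature = (3, 2, 0)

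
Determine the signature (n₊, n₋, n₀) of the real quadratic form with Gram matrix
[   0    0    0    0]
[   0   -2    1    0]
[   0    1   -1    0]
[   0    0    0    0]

Answer: (0, 2, 2)

Derivation:
step 0: pivot -2 → sign −
step 1: pivot -1/2 → sign −
step 2: row/col 2 already zero → sign 0
step 3: row/col 3 already zero → sign 0
signature = (0, 2, 2)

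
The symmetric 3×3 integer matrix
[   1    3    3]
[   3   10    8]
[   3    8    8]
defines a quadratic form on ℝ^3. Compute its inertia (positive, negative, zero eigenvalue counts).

step 0: pivot 1 → sign +
step 1: pivot 1 → sign +
step 2: pivot -2 → sign −
signature = (2, 1, 0)

Answer: (2, 1, 0)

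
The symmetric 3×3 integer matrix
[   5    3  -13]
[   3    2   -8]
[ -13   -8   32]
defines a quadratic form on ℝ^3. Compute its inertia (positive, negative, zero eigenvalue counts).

Answer: (2, 1, 0)

Derivation:
step 0: pivot 5 → sign +
step 1: pivot 1/5 → sign +
step 2: pivot -2 → sign −
signature = (2, 1, 0)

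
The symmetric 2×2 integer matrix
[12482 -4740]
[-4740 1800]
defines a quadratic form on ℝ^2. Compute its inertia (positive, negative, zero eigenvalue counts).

Answer: (1, 0, 1)

Derivation:
step 0: pivot 12482 → sign +
step 1: row/col 1 already zero → sign 0
signature = (1, 0, 1)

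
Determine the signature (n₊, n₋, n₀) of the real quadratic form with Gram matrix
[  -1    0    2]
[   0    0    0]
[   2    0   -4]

step 0: pivot -1 → sign −
step 1: row/col 1 already zero → sign 0
step 2: row/col 2 already zero → sign 0
signature = (0, 1, 2)

Answer: (0, 1, 2)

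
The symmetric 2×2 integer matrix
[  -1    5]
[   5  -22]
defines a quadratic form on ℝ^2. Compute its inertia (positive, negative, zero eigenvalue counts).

step 0: pivot -1 → sign −
step 1: pivot 3 → sign +
signature = (1, 1, 0)

Answer: (1, 1, 0)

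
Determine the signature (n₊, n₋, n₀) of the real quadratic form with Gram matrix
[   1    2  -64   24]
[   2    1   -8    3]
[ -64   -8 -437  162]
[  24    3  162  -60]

Answer: (3, 1, 0)

Derivation:
step 0: pivot 1 → sign +
step 1: pivot -3 → sign −
step 2: pivot 267 → sign +
step 3: pivot 3/89 → sign +
signature = (3, 1, 0)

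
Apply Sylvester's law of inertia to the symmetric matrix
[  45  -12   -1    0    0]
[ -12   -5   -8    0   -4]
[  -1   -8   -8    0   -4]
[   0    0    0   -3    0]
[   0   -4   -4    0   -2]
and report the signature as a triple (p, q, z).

Answer: (2, 3, 0)

Derivation:
step 0: pivot 45 → sign +
step 1: pivot -41/5 → sign −
step 2: pivot 115/369 → sign +
step 3: pivot -3 → sign −
step 4: pivot -6/115 → sign −
signature = (2, 3, 0)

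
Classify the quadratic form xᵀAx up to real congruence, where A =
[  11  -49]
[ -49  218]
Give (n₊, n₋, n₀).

step 0: pivot 11 → sign +
step 1: pivot -3/11 → sign −
signature = (1, 1, 0)

Answer: (1, 1, 0)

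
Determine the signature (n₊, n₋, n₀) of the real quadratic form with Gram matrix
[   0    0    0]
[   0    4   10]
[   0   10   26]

Answer: (2, 0, 1)

Derivation:
step 0: pivot 4 → sign +
step 1: pivot 1 → sign +
step 2: row/col 2 already zero → sign 0
signature = (2, 0, 1)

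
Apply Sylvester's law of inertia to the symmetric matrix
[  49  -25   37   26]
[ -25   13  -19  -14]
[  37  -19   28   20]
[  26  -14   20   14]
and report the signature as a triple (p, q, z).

Answer: (2, 1, 1)

Derivation:
step 0: pivot 49 → sign +
step 1: pivot 12/49 → sign +
step 2: pivot -2 → sign −
step 3: row/col 3 already zero → sign 0
signature = (2, 1, 1)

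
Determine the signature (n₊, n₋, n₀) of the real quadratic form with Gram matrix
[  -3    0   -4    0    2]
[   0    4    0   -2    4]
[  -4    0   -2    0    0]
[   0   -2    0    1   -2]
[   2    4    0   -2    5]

step 0: pivot -3 → sign −
step 1: pivot 4 → sign +
step 2: pivot 10/3 → sign +
step 3: pivot 1/5 → sign +
step 4: row/col 4 already zero → sign 0
signature = (3, 1, 1)

Answer: (3, 1, 1)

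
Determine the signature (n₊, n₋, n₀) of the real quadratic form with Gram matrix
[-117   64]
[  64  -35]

step 0: pivot -117 → sign −
step 1: pivot 1/117 → sign +
signature = (1, 1, 0)

Answer: (1, 1, 0)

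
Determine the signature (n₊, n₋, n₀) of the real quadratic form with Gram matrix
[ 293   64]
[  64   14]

step 0: pivot 293 → sign +
step 1: pivot 6/293 → sign +
signature = (2, 0, 0)

Answer: (2, 0, 0)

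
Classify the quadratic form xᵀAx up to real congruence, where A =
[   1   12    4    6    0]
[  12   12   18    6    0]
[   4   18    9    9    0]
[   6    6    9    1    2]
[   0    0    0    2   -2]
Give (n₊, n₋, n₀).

Answer: (1, 3, 1)

Derivation:
step 0: pivot 1 → sign +
step 1: pivot -132 → sign −
step 2: pivot -2/11 → sign −
step 3: pivot -2 → sign −
step 4: row/col 4 already zero → sign 0
signature = (1, 3, 1)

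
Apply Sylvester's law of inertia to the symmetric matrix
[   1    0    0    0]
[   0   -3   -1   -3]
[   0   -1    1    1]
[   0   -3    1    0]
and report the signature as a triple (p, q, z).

Answer: (2, 1, 1)

Derivation:
step 0: pivot 1 → sign +
step 1: pivot -3 → sign −
step 2: pivot 4/3 → sign +
step 3: row/col 3 already zero → sign 0
signature = (2, 1, 1)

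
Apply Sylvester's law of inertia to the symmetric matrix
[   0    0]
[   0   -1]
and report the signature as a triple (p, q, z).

Answer: (0, 1, 1)

Derivation:
step 0: pivot -1 → sign −
step 1: row/col 1 already zero → sign 0
signature = (0, 1, 1)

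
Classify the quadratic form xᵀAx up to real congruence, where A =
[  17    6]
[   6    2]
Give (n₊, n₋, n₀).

Answer: (1, 1, 0)

Derivation:
step 0: pivot 17 → sign +
step 1: pivot -2/17 → sign −
signature = (1, 1, 0)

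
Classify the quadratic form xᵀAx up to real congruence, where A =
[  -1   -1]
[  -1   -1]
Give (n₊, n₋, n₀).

step 0: pivot -1 → sign −
step 1: row/col 1 already zero → sign 0
signature = (0, 1, 1)

Answer: (0, 1, 1)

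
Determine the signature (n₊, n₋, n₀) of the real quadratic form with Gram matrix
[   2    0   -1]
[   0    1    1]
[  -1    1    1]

Answer: (2, 1, 0)

Derivation:
step 0: pivot 2 → sign +
step 1: pivot 1 → sign +
step 2: pivot -1/2 → sign −
signature = (2, 1, 0)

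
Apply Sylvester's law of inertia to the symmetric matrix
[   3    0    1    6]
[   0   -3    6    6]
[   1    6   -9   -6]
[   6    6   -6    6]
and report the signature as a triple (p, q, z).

Answer: (2, 1, 1)

Derivation:
step 0: pivot 3 → sign +
step 1: pivot -3 → sign −
step 2: pivot 8/3 → sign +
step 3: row/col 3 already zero → sign 0
signature = (2, 1, 1)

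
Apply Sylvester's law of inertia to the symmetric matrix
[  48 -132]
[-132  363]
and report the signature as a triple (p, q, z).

Answer: (1, 0, 1)

Derivation:
step 0: pivot 48 → sign +
step 1: row/col 1 already zero → sign 0
signature = (1, 0, 1)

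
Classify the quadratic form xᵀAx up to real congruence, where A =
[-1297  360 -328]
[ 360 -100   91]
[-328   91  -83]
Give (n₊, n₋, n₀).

step 0: pivot -1297 → sign −
step 1: pivot -100/1297 → sign −
step 2: pivot -3/100 → sign −
signature = (0, 3, 0)

Answer: (0, 3, 0)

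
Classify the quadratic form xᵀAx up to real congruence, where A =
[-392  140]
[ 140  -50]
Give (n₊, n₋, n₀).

Answer: (0, 1, 1)

Derivation:
step 0: pivot -392 → sign −
step 1: row/col 1 already zero → sign 0
signature = (0, 1, 1)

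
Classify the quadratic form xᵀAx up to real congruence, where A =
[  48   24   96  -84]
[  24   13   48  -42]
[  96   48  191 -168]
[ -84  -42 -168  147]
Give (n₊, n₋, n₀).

Answer: (2, 1, 1)

Derivation:
step 0: pivot 48 → sign +
step 1: pivot 1 → sign +
step 2: pivot -1 → sign −
step 3: row/col 3 already zero → sign 0
signature = (2, 1, 1)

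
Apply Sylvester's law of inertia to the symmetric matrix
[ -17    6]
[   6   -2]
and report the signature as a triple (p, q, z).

step 0: pivot -17 → sign −
step 1: pivot 2/17 → sign +
signature = (1, 1, 0)

Answer: (1, 1, 0)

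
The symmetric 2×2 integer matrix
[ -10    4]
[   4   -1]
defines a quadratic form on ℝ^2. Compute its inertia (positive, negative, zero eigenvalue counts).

Answer: (1, 1, 0)

Derivation:
step 0: pivot -10 → sign −
step 1: pivot 3/5 → sign +
signature = (1, 1, 0)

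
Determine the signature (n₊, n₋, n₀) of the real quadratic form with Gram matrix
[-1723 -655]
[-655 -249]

Answer: (0, 2, 0)

Derivation:
step 0: pivot -1723 → sign −
step 1: pivot -2/1723 → sign −
signature = (0, 2, 0)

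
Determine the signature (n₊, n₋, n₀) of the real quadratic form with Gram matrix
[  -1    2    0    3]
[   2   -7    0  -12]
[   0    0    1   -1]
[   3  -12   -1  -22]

step 0: pivot -1 → sign −
step 1: pivot -3 → sign −
step 2: pivot 1 → sign +
step 3: pivot -2 → sign −
signature = (1, 3, 0)

Answer: (1, 3, 0)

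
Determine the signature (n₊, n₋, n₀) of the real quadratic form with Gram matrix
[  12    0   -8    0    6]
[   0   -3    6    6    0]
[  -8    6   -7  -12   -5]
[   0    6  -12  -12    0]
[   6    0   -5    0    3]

Answer: (2, 2, 1)

Derivation:
step 0: pivot 12 → sign +
step 1: pivot -3 → sign −
step 2: pivot -1/3 → sign −
step 3: pivot 3 → sign +
step 4: row/col 4 already zero → sign 0
signature = (2, 2, 1)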